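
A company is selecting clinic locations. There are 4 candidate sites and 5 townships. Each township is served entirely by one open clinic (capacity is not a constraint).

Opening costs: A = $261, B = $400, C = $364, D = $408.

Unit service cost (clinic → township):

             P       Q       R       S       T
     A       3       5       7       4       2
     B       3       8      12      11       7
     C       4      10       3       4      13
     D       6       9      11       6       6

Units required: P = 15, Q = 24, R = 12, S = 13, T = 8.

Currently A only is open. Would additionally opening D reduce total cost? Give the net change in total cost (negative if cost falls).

No — net change +408 (cost rises by 408).

Current service cost with {A}: 317.
Adding D: each township re-picks its cheapest; new service cost 317, saving 0.
Extra fixed cost: 408. Net change = 408 − 0 = 408.
(Totals: 578 → 986.)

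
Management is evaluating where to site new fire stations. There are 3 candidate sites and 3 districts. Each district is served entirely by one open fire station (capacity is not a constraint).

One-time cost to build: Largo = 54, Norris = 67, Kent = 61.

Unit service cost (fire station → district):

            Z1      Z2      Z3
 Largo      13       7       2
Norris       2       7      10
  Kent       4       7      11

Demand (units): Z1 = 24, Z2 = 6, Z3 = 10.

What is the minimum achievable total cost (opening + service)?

Minimum total cost: 231

For any fixed open set, each district goes to its cheapest open site; total = fixed + service.
{Largo, Norris}: Z1→Norris 2·24=48, Z2→Largo 7·6=42, Z3→Largo 2·10=20. Service 110; fixed 121; total 231.
{Norris}: Z1→Norris 2·24=48, Z2→Norris 7·6=42, Z3→Norris 10·10=100. Service 190; fixed 67; total 257.
{Largo, Kent}: service 158 + fixed 115 = 273
{Largo, Norris, Kent}: Z1→Norris 2·24=48, Z2→Largo 7·6=42, Z3→Largo 2·10=20. Service 110; fixed 182; total 292.
No other subset beats 231.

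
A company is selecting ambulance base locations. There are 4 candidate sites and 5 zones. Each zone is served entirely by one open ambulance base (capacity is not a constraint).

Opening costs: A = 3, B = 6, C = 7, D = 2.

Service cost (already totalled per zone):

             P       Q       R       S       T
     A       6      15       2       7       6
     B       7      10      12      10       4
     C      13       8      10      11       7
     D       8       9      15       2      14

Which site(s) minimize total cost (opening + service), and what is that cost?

For any fixed open set, each zone goes to its cheapest open site; total = fixed + service.
{A, D}: P→A 6, Q→D 9, R→A 2, S→D 2, T→A 6. Service 25; fixed 5; total 30.
{A, B, D}: service 23 + fixed 11 = 34
{A, C, D}: service 24 + fixed 12 = 36
{A, B, C, D}: service 22 + fixed 18 = 40
(All 15 nonempty subsets were checked; A and D is lowest.)

Open A and D; minimum total cost 30.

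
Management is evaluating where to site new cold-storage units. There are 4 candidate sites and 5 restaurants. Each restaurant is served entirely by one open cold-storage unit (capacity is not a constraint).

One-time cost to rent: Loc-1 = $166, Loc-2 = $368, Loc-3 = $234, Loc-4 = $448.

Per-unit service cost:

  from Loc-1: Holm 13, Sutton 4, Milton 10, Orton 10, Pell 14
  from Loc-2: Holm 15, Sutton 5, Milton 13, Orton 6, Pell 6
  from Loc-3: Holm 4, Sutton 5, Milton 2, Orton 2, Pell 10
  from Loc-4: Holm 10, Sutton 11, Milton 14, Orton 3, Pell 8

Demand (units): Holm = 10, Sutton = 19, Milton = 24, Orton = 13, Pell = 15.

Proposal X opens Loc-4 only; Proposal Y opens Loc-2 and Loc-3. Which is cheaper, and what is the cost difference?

Proposal X: {Loc-4}: Holm→Loc-4 10·10=100, Sutton→Loc-4 11·19=209, Milton→Loc-4 14·24=336, Orton→Loc-4 3·13=39, Pell→Loc-4 8·15=120. Service 804; fixed 448; total 1252.
Proposal Y: {Loc-2, Loc-3}: Holm→Loc-3 4·10=40, Sutton→Loc-2 5·19=95, Milton→Loc-3 2·24=48, Orton→Loc-3 2·13=26, Pell→Loc-2 6·15=90. Service 299; fixed 602; total 901.
Difference: |1252 − 901| = 351.

Proposal Y is cheaper by 351.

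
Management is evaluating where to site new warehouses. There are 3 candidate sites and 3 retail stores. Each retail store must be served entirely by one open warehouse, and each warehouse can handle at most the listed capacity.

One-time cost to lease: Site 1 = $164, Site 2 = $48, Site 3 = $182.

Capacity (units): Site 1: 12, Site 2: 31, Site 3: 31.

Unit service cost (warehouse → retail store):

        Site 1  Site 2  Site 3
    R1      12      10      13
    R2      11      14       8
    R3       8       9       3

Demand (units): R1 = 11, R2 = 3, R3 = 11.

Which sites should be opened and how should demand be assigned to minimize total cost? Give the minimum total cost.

Minimum total cost: 299

Open {Site 2}: R1→Site 2 10·11=110, R2→Site 2 14·3=42, R3→Site 2 9·11=99.
Loads: Site 2 carries 25/31. Service 251; fixed 48; total 299.
Next best feasible plan costs 382.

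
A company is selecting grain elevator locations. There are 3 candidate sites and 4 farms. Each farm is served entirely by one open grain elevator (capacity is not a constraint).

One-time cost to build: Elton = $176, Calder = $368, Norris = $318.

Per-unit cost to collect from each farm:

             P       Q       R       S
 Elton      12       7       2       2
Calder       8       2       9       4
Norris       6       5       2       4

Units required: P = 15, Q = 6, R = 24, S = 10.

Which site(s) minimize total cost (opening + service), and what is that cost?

For any fixed open set, each farm goes to its cheapest open site; total = fixed + service.
{Elton}: P→Elton 12·15=180, Q→Elton 7·6=42, R→Elton 2·24=48, S→Elton 2·10=20. Service 290; fixed 176; total 466.
{Norris}: service 208 + fixed 318 = 526
{Elton, Norris}: P→Norris 6·15=90, Q→Norris 5·6=30, R→Elton 2·24=48, S→Elton 2·10=20. Service 188; fixed 494; total 682.
{Elton, Calder, Norris}: P→Norris 6·15=90, Q→Calder 2·6=12, R→Elton 2·24=48, S→Elton 2·10=20. Service 170; fixed 862; total 1032.
No other subset beats 466.

Open Elton only; minimum total cost 466.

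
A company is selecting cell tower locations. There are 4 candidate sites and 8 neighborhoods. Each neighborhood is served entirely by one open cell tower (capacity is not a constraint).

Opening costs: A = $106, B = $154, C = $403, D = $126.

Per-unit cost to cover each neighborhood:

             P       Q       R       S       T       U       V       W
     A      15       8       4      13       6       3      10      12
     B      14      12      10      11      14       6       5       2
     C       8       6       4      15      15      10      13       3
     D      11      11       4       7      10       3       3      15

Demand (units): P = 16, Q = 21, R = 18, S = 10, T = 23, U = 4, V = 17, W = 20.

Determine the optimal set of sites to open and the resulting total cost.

Open A and B; minimum total cost 1109.

For any fixed open set, each neighborhood goes to its cheapest open site; total = fixed + service.
{A, B}: P→B 14·16=224, Q→A 8·21=168, R→A 4·18=72, S→B 11·10=110, T→A 6·23=138, U→A 3·4=12, V→B 5·17=85, W→B 2·20=40. Service 849; fixed 260; total 1109.
{A, B, D}: service 727 + fixed 386 = 1113
{A, D}: service 927 + fixed 232 = 1159
{A, B, C, D}: service 637 + fixed 789 = 1426
No other subset beats 1109.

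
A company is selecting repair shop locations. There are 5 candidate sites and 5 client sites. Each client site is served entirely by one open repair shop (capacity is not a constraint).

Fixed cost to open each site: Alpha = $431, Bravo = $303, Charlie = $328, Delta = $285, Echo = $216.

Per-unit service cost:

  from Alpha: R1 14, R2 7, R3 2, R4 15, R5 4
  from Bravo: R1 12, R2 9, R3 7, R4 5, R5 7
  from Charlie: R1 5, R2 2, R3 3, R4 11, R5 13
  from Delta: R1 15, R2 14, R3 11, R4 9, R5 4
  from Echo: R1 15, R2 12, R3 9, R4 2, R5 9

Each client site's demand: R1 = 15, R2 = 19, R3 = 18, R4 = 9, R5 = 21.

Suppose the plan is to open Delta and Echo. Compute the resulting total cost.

Each client site is assigned to its cheapest site among the open ones.
{Delta, Echo}: R1→Delta 15·15=225, R2→Echo 12·19=228, R3→Echo 9·18=162, R4→Echo 2·9=18, R5→Delta 4·21=84. Service 717; fixed 501; total 1218.

Total cost: 1218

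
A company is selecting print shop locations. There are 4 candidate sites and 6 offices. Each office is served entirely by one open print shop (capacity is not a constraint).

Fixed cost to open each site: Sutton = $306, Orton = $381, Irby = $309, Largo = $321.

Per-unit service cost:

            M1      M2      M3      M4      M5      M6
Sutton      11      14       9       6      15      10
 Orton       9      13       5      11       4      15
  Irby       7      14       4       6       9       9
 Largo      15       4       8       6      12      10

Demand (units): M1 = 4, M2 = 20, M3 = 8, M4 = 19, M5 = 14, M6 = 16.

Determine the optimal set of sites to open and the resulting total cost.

Open Largo only; minimum total cost 967.

For any fixed open set, each office goes to its cheapest open site; total = fixed + service.
{Largo}: M1→Largo 15·4=60, M2→Largo 4·20=80, M3→Largo 8·8=64, M4→Largo 6·19=114, M5→Largo 12·14=168, M6→Largo 10·16=160. Service 646; fixed 321; total 967.
{Irby}: service 724 + fixed 309 = 1033
{Irby, Largo}: M1→Irby 7·4=28, M2→Largo 4·20=80, M3→Irby 4·8=32, M4→Irby 6·19=114, M5→Irby 9·14=126, M6→Irby 9·16=144. Service 524; fixed 630; total 1154.
{Sutton, Orton, Irby, Largo}: M1→Irby 7·4=28, M2→Largo 4·20=80, M3→Irby 4·8=32, M4→Sutton 6·19=114, M5→Orton 4·14=56, M6→Irby 9·16=144. Service 454; fixed 1317; total 1771.
(All 15 nonempty subsets were checked; Largo only is lowest.)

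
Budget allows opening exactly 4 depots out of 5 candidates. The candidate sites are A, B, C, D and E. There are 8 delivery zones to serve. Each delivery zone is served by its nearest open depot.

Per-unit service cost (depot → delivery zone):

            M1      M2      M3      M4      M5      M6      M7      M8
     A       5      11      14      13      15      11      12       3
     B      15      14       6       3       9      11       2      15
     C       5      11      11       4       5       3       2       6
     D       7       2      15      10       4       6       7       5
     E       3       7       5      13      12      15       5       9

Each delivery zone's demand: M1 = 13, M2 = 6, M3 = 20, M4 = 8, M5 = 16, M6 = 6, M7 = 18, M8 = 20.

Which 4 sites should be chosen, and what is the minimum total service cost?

Choose A, C, D and E; total service cost 361.

With exactly 4 open, each delivery zone uses its cheapest among the chosen.
{A, C, D, E}: M1→E 3·13=39, M2→D 2·6=12, M3→E 5·20=100, M4→C 4·8=32, M5→D 4·16=64, M6→C 3·6=18, M7→C 2·18=36, M8→A 3·20=60. Service cost 361.
{A, B, D, E}: service cost 371
{B, C, D, E}: service cost 393
Among all 5 size-4 choices, {A, C, D, E} is lowest.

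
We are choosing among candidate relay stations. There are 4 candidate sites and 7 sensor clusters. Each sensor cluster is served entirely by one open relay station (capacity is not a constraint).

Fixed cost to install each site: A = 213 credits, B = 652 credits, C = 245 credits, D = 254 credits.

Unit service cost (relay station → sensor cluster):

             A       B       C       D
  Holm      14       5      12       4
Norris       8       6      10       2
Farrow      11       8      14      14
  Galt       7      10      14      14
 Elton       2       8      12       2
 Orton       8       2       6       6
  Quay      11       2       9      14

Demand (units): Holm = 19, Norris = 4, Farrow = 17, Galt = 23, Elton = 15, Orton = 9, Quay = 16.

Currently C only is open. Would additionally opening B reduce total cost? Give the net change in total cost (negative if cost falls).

No — net change +101 (cost rises by 101).

Current service cost with {C}: 1206.
Adding B: each sensor cluster re-picks its cheapest; new service cost 655, saving 551.
Extra fixed cost: 652. Net change = 652 − 551 = 101.
(Totals: 1451 → 1552.)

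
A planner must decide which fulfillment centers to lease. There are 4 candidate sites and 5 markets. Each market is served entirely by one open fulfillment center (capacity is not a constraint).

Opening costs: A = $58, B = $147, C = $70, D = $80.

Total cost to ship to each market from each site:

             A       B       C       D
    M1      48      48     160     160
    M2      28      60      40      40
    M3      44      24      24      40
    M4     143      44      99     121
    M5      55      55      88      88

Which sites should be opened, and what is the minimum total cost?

Open A only; minimum total cost 376.

For any fixed open set, each market goes to its cheapest open site; total = fixed + service.
{A}: M1→A 48, M2→A 28, M3→A 44, M4→A 143, M5→A 55. Service 318; fixed 58; total 376.
{B}: M1→B 48, M2→B 60, M3→B 24, M4→B 44, M5→B 55. Service 231; fixed 147; total 378.
{A, C}: M1→A 48, M2→A 28, M3→C 24, M4→C 99, M5→A 55. Service 254; fixed 128; total 382.
{A, B, C, D}: M1→A 48, M2→A 28, M3→B 24, M4→B 44, M5→A 55. Service 199; fixed 355; total 554.
No other subset beats 376.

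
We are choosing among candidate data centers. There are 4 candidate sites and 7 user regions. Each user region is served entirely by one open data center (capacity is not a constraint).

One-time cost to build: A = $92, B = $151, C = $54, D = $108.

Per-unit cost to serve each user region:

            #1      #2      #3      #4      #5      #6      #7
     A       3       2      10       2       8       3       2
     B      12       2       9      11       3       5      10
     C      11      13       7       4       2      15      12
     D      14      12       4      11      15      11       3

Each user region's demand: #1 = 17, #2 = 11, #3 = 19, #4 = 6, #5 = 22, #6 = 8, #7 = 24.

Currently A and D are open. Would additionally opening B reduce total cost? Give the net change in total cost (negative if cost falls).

No — net change +41 (cost rises by 41).

Current service cost with {A, D}: 409.
Adding B: each user region re-picks its cheapest; new service cost 299, saving 110.
Extra fixed cost: 151. Net change = 151 − 110 = 41.
(Totals: 609 → 650.)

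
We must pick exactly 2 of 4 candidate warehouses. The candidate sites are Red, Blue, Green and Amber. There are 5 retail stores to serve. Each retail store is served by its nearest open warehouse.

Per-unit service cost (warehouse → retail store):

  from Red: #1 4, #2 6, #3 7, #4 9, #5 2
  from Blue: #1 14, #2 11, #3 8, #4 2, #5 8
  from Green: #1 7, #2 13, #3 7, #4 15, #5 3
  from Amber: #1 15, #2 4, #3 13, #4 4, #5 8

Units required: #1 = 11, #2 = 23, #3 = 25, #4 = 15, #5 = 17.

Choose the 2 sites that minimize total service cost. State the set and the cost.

Choose Red and Amber; total service cost 405.

With exactly 2 open, each retail store uses its cheapest among the chosen.
{Red, Amber}: #1→Red 4·11=44, #2→Amber 4·23=92, #3→Red 7·25=175, #4→Amber 4·15=60, #5→Red 2·17=34. Service cost 405.
{Red, Blue}: service cost 421
{Green, Amber}: service cost 455
Among all 6 size-2 choices, {Red, Amber} is lowest.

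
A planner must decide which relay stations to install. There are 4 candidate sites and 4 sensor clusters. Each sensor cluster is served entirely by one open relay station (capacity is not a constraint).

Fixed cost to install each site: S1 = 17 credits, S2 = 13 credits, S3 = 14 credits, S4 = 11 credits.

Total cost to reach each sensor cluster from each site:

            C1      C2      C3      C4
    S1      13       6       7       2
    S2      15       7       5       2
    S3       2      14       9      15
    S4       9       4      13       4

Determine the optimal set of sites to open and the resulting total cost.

For any fixed open set, each sensor cluster goes to its cheapest open site; total = fixed + service.
{S4}: C1→S4 9, C2→S4 4, C3→S4 13, C4→S4 4. Service 30; fixed 11; total 41.
{S2}: service 29 + fixed 13 = 42
{S2, S3}: service 16 + fixed 27 = 43
{S1, S2, S3, S4}: C1→S3 2, C2→S4 4, C3→S2 5, C4→S1 2. Service 13; fixed 55; total 68.
No other subset beats 41.

Open S4 only; minimum total cost 41.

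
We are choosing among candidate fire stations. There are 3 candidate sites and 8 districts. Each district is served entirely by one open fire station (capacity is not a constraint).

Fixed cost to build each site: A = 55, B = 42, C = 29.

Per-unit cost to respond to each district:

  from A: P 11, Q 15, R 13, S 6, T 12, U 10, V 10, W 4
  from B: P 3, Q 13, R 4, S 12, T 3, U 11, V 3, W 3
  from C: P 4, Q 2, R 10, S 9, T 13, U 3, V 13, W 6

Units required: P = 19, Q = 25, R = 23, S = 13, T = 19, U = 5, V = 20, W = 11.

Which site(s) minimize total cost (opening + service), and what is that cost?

For any fixed open set, each district goes to its cheapest open site; total = fixed + service.
{B, C}: P→B 3·19=57, Q→C 2·25=50, R→B 4·23=92, S→C 9·13=117, T→B 3·19=57, U→C 3·5=15, V→B 3·20=60, W→B 3·11=33. Service 481; fixed 71; total 552.
{A, B, C}: service 442 + fixed 126 = 568
{A, B}: P→B 3·19=57, Q→B 13·25=325, R→B 4·23=92, S→A 6·13=78, T→B 3·19=57, U→A 10·5=50, V→B 3·20=60, W→B 3·11=33. Service 752; fixed 97; total 849.
{C}: P→C 4·19=76, Q→C 2·25=50, R→C 10·23=230, S→C 9·13=117, T→C 13·19=247, U→C 3·5=15, V→C 13·20=260, W→C 6·11=66. Service 1061; fixed 29; total 1090.
(All 7 nonempty subsets were checked; B and C is lowest.)

Open B and C; minimum total cost 552.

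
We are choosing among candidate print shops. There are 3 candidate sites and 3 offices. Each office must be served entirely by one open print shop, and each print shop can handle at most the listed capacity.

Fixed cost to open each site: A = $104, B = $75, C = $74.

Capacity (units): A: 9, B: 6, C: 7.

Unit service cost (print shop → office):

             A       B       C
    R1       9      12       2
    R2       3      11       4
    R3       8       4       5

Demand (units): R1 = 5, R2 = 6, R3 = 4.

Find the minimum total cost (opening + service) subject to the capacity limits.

Minimum total cost: 279

Open {A, C}: R1→A 9·5=45, R2→C 4·6=24, R3→A 8·4=32.
Loads: A carries 9/9, C carries 6/7. Service 101; fixed 178; total 279.
Next best feasible plan costs 297.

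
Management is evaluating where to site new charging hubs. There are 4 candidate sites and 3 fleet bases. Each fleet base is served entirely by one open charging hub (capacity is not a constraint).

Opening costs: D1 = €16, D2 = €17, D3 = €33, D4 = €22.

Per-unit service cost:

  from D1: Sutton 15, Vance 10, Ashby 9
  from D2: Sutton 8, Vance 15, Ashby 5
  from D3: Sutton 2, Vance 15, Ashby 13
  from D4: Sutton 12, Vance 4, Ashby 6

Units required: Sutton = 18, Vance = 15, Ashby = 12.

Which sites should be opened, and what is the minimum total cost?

Open D3 and D4; minimum total cost 223.

For any fixed open set, each fleet base goes to its cheapest open site; total = fixed + service.
{D3, D4}: Sutton→D3 2·18=36, Vance→D4 4·15=60, Ashby→D4 6·12=72. Service 168; fixed 55; total 223.
{D2, D3, D4}: service 156 + fixed 72 = 228
{D1, D3, D4}: Sutton→D3 2·18=36, Vance→D4 4·15=60, Ashby→D4 6·12=72. Service 168; fixed 71; total 239.
{D1, D2, D3, D4}: service 156 + fixed 88 = 244
No other subset beats 223.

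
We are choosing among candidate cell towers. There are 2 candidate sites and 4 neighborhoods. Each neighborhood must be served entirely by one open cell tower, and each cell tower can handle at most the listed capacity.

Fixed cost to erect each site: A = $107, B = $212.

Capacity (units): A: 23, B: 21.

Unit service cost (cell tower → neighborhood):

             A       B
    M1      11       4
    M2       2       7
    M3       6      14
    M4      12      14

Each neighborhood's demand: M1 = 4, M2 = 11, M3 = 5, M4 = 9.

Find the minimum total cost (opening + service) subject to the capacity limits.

Open {A, B}: M1→B 4·4=16, M2→A 2·11=22, M3→A 6·5=30, M4→B 14·9=126.
Loads: A carries 16/23, B carries 13/21. Service 194; fixed 319; total 513.
Next best feasible plan costs 535.

Minimum total cost: 513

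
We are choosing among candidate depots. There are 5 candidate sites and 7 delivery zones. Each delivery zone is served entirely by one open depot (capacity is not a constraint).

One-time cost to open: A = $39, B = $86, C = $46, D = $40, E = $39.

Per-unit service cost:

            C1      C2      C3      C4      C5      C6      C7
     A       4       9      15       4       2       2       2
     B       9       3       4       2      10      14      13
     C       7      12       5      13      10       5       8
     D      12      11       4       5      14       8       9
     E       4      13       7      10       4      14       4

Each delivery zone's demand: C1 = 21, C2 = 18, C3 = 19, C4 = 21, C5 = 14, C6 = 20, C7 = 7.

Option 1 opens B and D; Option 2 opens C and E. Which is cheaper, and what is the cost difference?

Option 1: {B, D}: C1→B 9·21=189, C2→B 3·18=54, C3→B 4·19=76, C4→B 2·21=42, C5→B 10·14=140, C6→D 8·20=160, C7→D 9·7=63. Service 724; fixed 126; total 850.
Option 2: {C, E}: C1→E 4·21=84, C2→C 12·18=216, C3→C 5·19=95, C4→E 10·21=210, C5→E 4·14=56, C6→C 5·20=100, C7→E 4·7=28. Service 789; fixed 85; total 874.
Difference: |850 − 874| = 24.

Option 1 is cheaper by 24.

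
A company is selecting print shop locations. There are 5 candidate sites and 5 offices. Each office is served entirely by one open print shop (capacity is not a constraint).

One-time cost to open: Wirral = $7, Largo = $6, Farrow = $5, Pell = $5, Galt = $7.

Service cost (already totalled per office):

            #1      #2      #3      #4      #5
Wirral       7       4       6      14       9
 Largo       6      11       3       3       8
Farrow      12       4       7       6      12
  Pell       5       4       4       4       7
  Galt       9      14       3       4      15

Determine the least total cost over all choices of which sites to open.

Minimum total cost: 29

For any fixed open set, each office goes to its cheapest open site; total = fixed + service.
{Pell}: #1→Pell 5, #2→Pell 4, #3→Pell 4, #4→Pell 4, #5→Pell 7. Service 24; fixed 5; total 29.
{Largo, Pell}: #1→Pell 5, #2→Pell 4, #3→Largo 3, #4→Largo 3, #5→Pell 7. Service 22; fixed 11; total 33.
{Farrow, Pell}: #1→Pell 5, #2→Farrow 4, #3→Pell 4, #4→Pell 4, #5→Pell 7. Service 24; fixed 10; total 34.
{Wirral, Largo, Farrow, Pell, Galt}: #1→Pell 5, #2→Wirral 4, #3→Largo 3, #4→Largo 3, #5→Pell 7. Service 22; fixed 30; total 52.
No other subset beats 29.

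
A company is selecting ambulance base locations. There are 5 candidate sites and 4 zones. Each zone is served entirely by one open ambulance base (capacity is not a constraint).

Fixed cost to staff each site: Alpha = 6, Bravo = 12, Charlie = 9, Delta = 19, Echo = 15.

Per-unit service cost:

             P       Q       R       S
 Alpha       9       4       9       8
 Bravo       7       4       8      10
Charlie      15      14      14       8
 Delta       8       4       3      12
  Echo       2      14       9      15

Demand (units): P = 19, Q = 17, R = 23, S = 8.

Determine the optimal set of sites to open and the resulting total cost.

For any fixed open set, each zone goes to its cheapest open site; total = fixed + service.
{Alpha, Delta, Echo}: P→Echo 2·19=38, Q→Alpha 4·17=68, R→Delta 3·23=69, S→Alpha 8·8=64. Service 239; fixed 40; total 279.
{Charlie, Delta, Echo}: P→Echo 2·19=38, Q→Delta 4·17=68, R→Delta 3·23=69, S→Charlie 8·8=64. Service 239; fixed 43; total 282.
{Alpha, Charlie, Delta, Echo}: P→Echo 2·19=38, Q→Alpha 4·17=68, R→Delta 3·23=69, S→Alpha 8·8=64. Service 239; fixed 49; total 288.
{Alpha, Bravo, Charlie, Delta, Echo}: service 239 + fixed 61 = 300
No other subset beats 279.

Open Alpha, Delta and Echo; minimum total cost 279.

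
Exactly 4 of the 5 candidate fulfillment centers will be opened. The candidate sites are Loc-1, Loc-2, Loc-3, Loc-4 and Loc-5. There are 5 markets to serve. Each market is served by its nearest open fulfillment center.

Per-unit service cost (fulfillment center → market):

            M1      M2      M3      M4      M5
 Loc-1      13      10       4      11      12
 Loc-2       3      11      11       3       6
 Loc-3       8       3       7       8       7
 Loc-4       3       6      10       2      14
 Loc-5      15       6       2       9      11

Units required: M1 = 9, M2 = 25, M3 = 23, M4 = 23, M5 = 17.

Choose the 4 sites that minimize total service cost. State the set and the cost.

Choose Loc-2, Loc-3, Loc-4 and Loc-5; total service cost 296.

With exactly 4 open, each market uses its cheapest among the chosen.
{Loc-2, Loc-3, Loc-4, Loc-5}: M1→Loc-2 3·9=27, M2→Loc-3 3·25=75, M3→Loc-5 2·23=46, M4→Loc-4 2·23=46, M5→Loc-2 6·17=102. Service cost 296.
{Loc-1, Loc-3, Loc-4, Loc-5}: service cost 313
{Loc-1, Loc-2, Loc-3, Loc-5}: service cost 319
Among all 5 size-4 choices, {Loc-2, Loc-3, Loc-4, Loc-5} is lowest.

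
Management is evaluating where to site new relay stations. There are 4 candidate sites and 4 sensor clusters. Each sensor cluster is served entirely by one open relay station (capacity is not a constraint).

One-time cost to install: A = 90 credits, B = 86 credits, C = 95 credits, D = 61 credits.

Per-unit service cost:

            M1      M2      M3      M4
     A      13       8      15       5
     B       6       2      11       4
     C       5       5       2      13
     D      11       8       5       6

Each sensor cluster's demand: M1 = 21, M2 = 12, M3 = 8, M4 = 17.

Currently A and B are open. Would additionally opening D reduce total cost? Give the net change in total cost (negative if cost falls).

No — net change +13 (cost rises by 13).

Current service cost with {A, B}: 306.
Adding D: each sensor cluster re-picks its cheapest; new service cost 258, saving 48.
Extra fixed cost: 61. Net change = 61 − 48 = 13.
(Totals: 482 → 495.)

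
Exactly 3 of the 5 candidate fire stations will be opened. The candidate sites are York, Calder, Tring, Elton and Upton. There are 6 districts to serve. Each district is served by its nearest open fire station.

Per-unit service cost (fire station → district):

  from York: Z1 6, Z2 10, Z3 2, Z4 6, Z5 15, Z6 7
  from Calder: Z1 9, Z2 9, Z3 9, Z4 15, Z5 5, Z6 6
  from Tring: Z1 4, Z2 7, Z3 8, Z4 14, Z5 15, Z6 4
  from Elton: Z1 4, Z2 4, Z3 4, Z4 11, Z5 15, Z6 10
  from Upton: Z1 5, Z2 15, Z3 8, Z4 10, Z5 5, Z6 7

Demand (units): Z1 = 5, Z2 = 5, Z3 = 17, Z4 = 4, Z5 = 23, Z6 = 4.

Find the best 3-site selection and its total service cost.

Choose York, Calder and Elton; total service cost 237.

With exactly 3 open, each district uses its cheapest among the chosen.
{York, Calder, Elton}: Z1→Elton 4·5=20, Z2→Elton 4·5=20, Z3→York 2·17=34, Z4→York 6·4=24, Z5→Calder 5·23=115, Z6→Calder 6·4=24. Service cost 237.
{York, Elton, Upton}: service cost 241
{York, Calder, Tring}: service cost 244
Among all 10 size-3 choices, {York, Calder, Elton} is lowest.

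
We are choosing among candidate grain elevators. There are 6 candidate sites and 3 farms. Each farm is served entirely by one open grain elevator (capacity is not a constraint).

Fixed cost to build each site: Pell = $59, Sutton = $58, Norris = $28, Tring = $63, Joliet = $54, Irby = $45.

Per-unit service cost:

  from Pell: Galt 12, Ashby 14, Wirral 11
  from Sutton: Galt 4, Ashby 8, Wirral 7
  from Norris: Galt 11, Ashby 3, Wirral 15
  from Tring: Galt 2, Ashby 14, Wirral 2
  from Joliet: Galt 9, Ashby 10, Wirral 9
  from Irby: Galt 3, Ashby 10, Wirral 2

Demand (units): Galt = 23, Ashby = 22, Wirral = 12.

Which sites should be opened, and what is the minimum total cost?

For any fixed open set, each farm goes to its cheapest open site; total = fixed + service.
{Norris, Tring}: Galt→Tring 2·23=46, Ashby→Norris 3·22=66, Wirral→Tring 2·12=24. Service 136; fixed 91; total 227.
{Norris, Irby}: service 159 + fixed 73 = 232
{Norris, Tring, Irby}: Galt→Tring 2·23=46, Ashby→Norris 3·22=66, Wirral→Tring 2·12=24. Service 136; fixed 136; total 272.
{Pell, Sutton, Norris, Tring, Joliet, Irby}: service 136 + fixed 307 = 443
No other subset beats 227.

Open Norris and Tring; minimum total cost 227.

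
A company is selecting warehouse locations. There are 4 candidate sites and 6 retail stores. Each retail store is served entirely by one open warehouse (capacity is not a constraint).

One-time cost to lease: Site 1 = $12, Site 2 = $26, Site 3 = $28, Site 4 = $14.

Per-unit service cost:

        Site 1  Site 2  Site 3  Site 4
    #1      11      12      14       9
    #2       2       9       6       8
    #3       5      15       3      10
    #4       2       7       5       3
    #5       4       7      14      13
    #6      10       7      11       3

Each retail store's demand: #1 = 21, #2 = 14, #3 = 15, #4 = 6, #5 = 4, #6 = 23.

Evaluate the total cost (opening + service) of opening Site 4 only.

Each retail store is assigned to its cheapest site among the open ones.
{Site 4}: #1→Site 4 9·21=189, #2→Site 4 8·14=112, #3→Site 4 10·15=150, #4→Site 4 3·6=18, #5→Site 4 13·4=52, #6→Site 4 3·23=69. Service 590; fixed 14; total 604.

Total cost: 604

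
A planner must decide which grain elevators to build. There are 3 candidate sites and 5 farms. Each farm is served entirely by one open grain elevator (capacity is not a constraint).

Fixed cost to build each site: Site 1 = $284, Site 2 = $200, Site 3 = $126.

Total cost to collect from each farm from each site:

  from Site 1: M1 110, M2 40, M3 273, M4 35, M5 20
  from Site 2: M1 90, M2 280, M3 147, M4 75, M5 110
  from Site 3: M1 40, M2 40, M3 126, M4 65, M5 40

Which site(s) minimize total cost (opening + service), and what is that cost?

Open Site 3 only; minimum total cost 437.

For any fixed open set, each farm goes to its cheapest open site; total = fixed + service.
{Site 3}: M1→Site 3 40, M2→Site 3 40, M3→Site 3 126, M4→Site 3 65, M5→Site 3 40. Service 311; fixed 126; total 437.
{Site 2, Site 3}: M1→Site 3 40, M2→Site 3 40, M3→Site 3 126, M4→Site 3 65, M5→Site 3 40. Service 311; fixed 326; total 637.
{Site 1, Site 3}: M1→Site 3 40, M2→Site 1 40, M3→Site 3 126, M4→Site 1 35, M5→Site 1 20. Service 261; fixed 410; total 671.
{Site 1, Site 2, Site 3}: M1→Site 3 40, M2→Site 1 40, M3→Site 3 126, M4→Site 1 35, M5→Site 1 20. Service 261; fixed 610; total 871.
(All 7 nonempty subsets were checked; Site 3 only is lowest.)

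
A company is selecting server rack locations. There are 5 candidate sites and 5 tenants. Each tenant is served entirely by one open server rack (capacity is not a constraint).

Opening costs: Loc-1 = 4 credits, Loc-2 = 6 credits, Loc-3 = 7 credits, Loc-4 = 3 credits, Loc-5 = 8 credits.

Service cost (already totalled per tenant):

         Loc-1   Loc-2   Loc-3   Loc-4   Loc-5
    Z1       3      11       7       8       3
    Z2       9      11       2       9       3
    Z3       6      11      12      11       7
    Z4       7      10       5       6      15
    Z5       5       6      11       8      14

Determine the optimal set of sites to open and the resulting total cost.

Open Loc-1 and Loc-3; minimum total cost 32.

For any fixed open set, each tenant goes to its cheapest open site; total = fixed + service.
{Loc-1, Loc-3}: Z1→Loc-1 3, Z2→Loc-3 2, Z3→Loc-1 6, Z4→Loc-3 5, Z5→Loc-1 5. Service 21; fixed 11; total 32.
{Loc-1}: service 30 + fixed 4 = 34
{Loc-1, Loc-3, Loc-4}: service 21 + fixed 14 = 35
{Loc-1, Loc-2, Loc-3, Loc-4, Loc-5}: service 21 + fixed 28 = 49
No other subset beats 32.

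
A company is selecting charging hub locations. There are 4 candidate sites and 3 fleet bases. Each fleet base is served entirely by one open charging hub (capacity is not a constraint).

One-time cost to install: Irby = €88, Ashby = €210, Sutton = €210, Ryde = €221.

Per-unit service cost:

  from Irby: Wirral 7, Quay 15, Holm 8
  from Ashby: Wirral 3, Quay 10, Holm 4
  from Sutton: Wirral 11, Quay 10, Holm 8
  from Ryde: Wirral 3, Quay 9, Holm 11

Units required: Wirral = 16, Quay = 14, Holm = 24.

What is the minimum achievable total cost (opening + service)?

Minimum total cost: 494

For any fixed open set, each fleet base goes to its cheapest open site; total = fixed + service.
{Ashby}: Wirral→Ashby 3·16=48, Quay→Ashby 10·14=140, Holm→Ashby 4·24=96. Service 284; fixed 210; total 494.
{Irby, Ashby}: Wirral→Ashby 3·16=48, Quay→Ashby 10·14=140, Holm→Ashby 4·24=96. Service 284; fixed 298; total 582.
{Irby}: Wirral→Irby 7·16=112, Quay→Irby 15·14=210, Holm→Irby 8·24=192. Service 514; fixed 88; total 602.
{Irby, Ashby, Sutton, Ryde}: service 270 + fixed 729 = 999
No other subset beats 494.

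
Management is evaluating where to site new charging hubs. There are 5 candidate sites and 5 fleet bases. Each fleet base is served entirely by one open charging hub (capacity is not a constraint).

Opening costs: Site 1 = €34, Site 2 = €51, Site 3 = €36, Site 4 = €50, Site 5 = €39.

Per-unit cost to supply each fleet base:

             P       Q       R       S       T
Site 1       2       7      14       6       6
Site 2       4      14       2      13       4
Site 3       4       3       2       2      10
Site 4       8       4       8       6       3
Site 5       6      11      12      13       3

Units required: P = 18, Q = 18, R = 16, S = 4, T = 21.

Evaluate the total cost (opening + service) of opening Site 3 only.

Each fleet base is assigned to its cheapest site among the open ones.
{Site 3}: P→Site 3 4·18=72, Q→Site 3 3·18=54, R→Site 3 2·16=32, S→Site 3 2·4=8, T→Site 3 10·21=210. Service 376; fixed 36; total 412.

Total cost: 412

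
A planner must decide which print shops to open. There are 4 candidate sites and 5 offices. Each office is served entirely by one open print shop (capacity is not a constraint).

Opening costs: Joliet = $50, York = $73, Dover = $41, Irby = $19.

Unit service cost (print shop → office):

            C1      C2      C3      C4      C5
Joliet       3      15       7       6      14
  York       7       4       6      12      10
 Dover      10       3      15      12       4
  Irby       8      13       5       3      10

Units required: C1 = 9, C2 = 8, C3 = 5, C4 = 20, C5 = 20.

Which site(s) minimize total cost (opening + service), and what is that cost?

Open Dover and Irby; minimum total cost 321.

For any fixed open set, each office goes to its cheapest open site; total = fixed + service.
{Dover, Irby}: C1→Irby 8·9=72, C2→Dover 3·8=24, C3→Irby 5·5=25, C4→Irby 3·20=60, C5→Dover 4·20=80. Service 261; fixed 60; total 321.
{Joliet, Dover, Irby}: service 216 + fixed 110 = 326
{Joliet, Dover}: service 286 + fixed 91 = 377
{Joliet, York, Dover, Irby}: service 216 + fixed 183 = 399
No other subset beats 321.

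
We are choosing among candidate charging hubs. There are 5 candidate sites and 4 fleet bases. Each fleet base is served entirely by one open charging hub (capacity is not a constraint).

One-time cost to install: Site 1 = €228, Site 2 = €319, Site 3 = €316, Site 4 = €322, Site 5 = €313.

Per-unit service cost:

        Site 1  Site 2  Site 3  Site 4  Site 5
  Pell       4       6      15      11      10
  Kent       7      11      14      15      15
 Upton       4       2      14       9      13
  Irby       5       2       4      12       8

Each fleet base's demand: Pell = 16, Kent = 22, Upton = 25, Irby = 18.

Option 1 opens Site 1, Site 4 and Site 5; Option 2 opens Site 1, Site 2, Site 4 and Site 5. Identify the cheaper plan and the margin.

Option 1: {Site 1, Site 4, Site 5}: Pell→Site 1 4·16=64, Kent→Site 1 7·22=154, Upton→Site 1 4·25=100, Irby→Site 1 5·18=90. Service 408; fixed 863; total 1271.
Option 2: {Site 1, Site 2, Site 4, Site 5}: Pell→Site 1 4·16=64, Kent→Site 1 7·22=154, Upton→Site 2 2·25=50, Irby→Site 2 2·18=36. Service 304; fixed 1182; total 1486.
Difference: |1271 − 1486| = 215.

Option 1 is cheaper by 215.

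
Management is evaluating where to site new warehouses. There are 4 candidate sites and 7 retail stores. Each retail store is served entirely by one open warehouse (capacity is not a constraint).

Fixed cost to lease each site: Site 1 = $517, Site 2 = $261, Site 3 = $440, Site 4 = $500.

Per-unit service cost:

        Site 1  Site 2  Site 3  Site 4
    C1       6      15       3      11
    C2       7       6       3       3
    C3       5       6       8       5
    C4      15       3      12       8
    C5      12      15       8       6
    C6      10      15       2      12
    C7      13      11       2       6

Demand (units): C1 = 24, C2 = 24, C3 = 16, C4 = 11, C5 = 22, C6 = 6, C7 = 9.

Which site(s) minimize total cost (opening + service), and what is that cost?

For any fixed open set, each retail store goes to its cheapest open site; total = fixed + service.
{Site 3}: C1→Site 3 3·24=72, C2→Site 3 3·24=72, C3→Site 3 8·16=128, C4→Site 3 12·11=132, C5→Site 3 8·22=176, C6→Site 3 2·6=12, C7→Site 3 2·9=18. Service 610; fixed 440; total 1050.
{Site 2, Site 3}: C1→Site 3 3·24=72, C2→Site 3 3·24=72, C3→Site 2 6·16=96, C4→Site 2 3·11=33, C5→Site 3 8·22=176, C6→Site 3 2·6=12, C7→Site 3 2·9=18. Service 479; fixed 701; total 1180.
{Site 4}: service 762 + fixed 500 = 1262
{Site 1, Site 2, Site 3, Site 4}: service 419 + fixed 1718 = 2137
No other subset beats 1050.

Open Site 3 only; minimum total cost 1050.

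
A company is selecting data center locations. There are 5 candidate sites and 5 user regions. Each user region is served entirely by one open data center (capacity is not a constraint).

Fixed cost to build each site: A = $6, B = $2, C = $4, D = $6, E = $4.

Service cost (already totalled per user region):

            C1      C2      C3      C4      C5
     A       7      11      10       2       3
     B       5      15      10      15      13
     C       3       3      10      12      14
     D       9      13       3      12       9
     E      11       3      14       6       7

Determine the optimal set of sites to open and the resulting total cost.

For any fixed open set, each user region goes to its cheapest open site; total = fixed + service.
{A, C, D}: C1→C 3, C2→C 3, C3→D 3, C4→A 2, C5→A 3. Service 14; fixed 16; total 30.
{A, C}: C1→C 3, C2→C 3, C3→A 10, C4→A 2, C5→A 3. Service 21; fixed 10; total 31.
{A, B, C, D}: service 14 + fixed 18 = 32
{A, B, C, D, E}: service 14 + fixed 22 = 36
No other subset beats 30.

Open A, C and D; minimum total cost 30.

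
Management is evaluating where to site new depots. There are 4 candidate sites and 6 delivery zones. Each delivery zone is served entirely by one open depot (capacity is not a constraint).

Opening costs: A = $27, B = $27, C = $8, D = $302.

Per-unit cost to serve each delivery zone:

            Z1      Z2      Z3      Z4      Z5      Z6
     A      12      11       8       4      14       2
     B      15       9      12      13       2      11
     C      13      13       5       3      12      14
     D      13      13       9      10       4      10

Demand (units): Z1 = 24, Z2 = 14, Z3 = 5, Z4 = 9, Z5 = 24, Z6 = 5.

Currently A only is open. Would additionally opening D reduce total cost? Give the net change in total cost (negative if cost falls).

No — net change +62 (cost rises by 62).

Current service cost with {A}: 864.
Adding D: each delivery zone re-picks its cheapest; new service cost 624, saving 240.
Extra fixed cost: 302. Net change = 302 − 240 = 62.
(Totals: 891 → 953.)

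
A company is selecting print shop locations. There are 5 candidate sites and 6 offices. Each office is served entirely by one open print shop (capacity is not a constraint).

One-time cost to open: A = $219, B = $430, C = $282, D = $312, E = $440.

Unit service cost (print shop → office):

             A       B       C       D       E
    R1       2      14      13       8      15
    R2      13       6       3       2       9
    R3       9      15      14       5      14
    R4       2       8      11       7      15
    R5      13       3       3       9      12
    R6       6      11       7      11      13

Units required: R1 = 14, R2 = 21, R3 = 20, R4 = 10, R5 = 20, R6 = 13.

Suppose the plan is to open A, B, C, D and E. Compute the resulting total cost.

Each office is assigned to its cheapest site among the open ones.
{A, B, C, D, E}: R1→A 2·14=28, R2→D 2·21=42, R3→D 5·20=100, R4→A 2·10=20, R5→B 3·20=60, R6→A 6·13=78. Service 328; fixed 1683; total 2011.

Total cost: 2011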